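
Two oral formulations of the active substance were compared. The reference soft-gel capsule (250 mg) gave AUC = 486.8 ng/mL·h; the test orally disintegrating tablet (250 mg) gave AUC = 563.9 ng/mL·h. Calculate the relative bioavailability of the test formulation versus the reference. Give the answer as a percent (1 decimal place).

F_rel = 115.8%

F_rel = (AUC_test/D_test) / (AUC_ref/D_ref)
      = (563.9/250) / (486.8/250)
      = 2.2556 / 1.9472 = 1.1584 = 115.84%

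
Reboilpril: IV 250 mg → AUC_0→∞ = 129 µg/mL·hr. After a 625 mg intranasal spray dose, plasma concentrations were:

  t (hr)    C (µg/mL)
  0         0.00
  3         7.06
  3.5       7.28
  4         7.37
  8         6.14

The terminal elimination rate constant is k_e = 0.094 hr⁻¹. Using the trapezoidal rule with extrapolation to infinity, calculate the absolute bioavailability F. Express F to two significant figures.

Trapezoidal AUC_0→8 (intranasal spray):
  [0→3]: (0.00+7.06)/2 × 3 = 10.59
  [3→3.5]: (7.06+7.28)/2 × 0.5 = 3.585
  [3.5→4]: (7.28+7.37)/2 × 0.5 = 3.6625
  [4→8]: (7.37+6.14)/2 × 4 = 27.02
  Sum = 44.8575 µg/mL·hr
Tail: C_last/k_e = 6.14/0.094 = 65.319
AUC_0→∞ (intranasal spray) = 44.8575 + 65.319 = 110.1765 µg/mL·hr
F = (AUC_ev/D_ev)/(AUC_iv/D_iv) = (110.1765/625)/(129/250) = 0.1762824/0.516 = 0.3416

F = 0.34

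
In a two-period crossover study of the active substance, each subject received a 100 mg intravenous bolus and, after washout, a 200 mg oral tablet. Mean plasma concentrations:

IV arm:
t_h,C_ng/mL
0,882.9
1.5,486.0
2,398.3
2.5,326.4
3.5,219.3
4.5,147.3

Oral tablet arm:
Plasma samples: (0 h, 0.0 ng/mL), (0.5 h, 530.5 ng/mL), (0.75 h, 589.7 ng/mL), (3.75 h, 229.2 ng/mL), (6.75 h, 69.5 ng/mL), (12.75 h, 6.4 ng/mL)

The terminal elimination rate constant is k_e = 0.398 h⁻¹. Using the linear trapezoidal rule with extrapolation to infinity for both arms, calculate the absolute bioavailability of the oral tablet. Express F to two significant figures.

Trapezoidal AUC_0→4.5 (IV):
  [0→1.5]: (882.9+486.0)/2 × 1.5 = 1026.675
  [1.5→2]: (486.0+398.3)/2 × 0.5 = 221.075
  [2→2.5]: (398.3+326.4)/2 × 0.5 = 181.175
  [2.5→3.5]: (326.4+219.3)/2 × 1 = 272.85
  [3.5→4.5]: (219.3+147.3)/2 × 1 = 183.3
  Sum = 1885.075 ng/mL·h
IV tail: 147.3/0.398 = 370.101; AUC_iv,0→∞ = 1885.075 + 370.101 = 2255.176 ng/mL·h
Trapezoidal AUC_0→12.75 (oral tablet):
  [0→0.5]: (0.0+530.5)/2 × 0.5 = 132.625
  [0.5→0.75]: (530.5+589.7)/2 × 0.25 = 140.025
  [0.75→3.75]: (589.7+229.2)/2 × 3 = 1228.35
  [3.75→6.75]: (229.2+69.5)/2 × 3 = 448.05
  [6.75→12.75]: (69.5+6.4)/2 × 6 = 227.7
  Sum = 2176.75 ng/mL·h
oral tablet tail: 6.4/0.398 = 16.080; AUC_ev,0→∞ = 2176.75 + 16.080 = 2192.83 ng/mL·h
F = (AUC_ev/D_ev)/(AUC_iv/D_iv) = (2192.83/200)/(2255.176/100) = 10.96415/22.55176 = 0.4862

F = 0.49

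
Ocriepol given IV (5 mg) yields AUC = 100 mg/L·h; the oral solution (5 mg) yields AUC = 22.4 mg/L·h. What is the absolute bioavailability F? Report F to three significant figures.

F = (AUC_ev / D_ev) / (AUC_iv / D_iv)
  = (22.4/5) / (100/5)
  = 4.48 / 20 = 0.2240

F = 0.224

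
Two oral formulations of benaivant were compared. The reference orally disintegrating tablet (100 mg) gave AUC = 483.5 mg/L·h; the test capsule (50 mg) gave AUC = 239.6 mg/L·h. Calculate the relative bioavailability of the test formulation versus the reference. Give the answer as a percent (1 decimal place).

F_rel = (AUC_test/D_test) / (AUC_ref/D_ref)
      = (239.6/50) / (483.5/100)
      = 4.792 / 4.835 = 0.9911 = 99.11%

F_rel = 99.1%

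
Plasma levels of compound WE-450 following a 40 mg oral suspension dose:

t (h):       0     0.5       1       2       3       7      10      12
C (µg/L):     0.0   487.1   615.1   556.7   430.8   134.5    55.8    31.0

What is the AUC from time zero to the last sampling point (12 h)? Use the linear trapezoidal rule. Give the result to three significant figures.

Trapezoidal AUC_0→12:
  [0→0.5]: (0.0+487.1)/2 × 0.5 = 121.775
  [0.5→1]: (487.1+615.1)/2 × 0.5 = 275.55
  [1→2]: (615.1+556.7)/2 × 1 = 585.9
  [2→3]: (556.7+430.8)/2 × 1 = 493.75
  [3→7]: (430.8+134.5)/2 × 4 = 1130.6
  [7→10]: (134.5+55.8)/2 × 3 = 285.45
  [10→12]: (55.8+31.0)/2 × 2 = 86.8
  Sum = 2979.825 µg/L·h

AUC = 2980 µg/L·h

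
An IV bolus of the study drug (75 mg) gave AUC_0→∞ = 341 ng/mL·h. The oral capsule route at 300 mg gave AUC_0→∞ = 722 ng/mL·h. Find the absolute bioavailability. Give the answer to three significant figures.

F = 0.529

F = (AUC_ev / D_ev) / (AUC_iv / D_iv)
  = (722/300) / (341/75)
  = 2.40667 / 4.54667 = 0.5293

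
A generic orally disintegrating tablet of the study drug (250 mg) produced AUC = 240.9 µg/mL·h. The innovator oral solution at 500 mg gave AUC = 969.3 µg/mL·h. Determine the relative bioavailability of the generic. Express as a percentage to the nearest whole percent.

F_rel = 50%

F_rel = (AUC_test/D_test) / (AUC_ref/D_ref)
      = (240.9/250) / (969.3/500)
      = 0.9636 / 1.9386 = 0.4971 = 49.71%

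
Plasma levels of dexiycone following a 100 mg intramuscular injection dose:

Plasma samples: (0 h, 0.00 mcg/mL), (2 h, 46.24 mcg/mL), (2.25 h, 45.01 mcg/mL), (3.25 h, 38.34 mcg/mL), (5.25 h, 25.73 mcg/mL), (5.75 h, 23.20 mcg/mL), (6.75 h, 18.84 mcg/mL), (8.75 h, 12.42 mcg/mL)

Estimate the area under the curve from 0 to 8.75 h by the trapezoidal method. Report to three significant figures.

Trapezoidal AUC_0→8.75:
  [0→2]: (0.00+46.24)/2 × 2 = 46.24
  [2→2.25]: (46.24+45.01)/2 × 0.25 = 11.40625
  [2.25→3.25]: (45.01+38.34)/2 × 1 = 41.675
  [3.25→5.25]: (38.34+25.73)/2 × 2 = 64.07
  [5.25→5.75]: (25.73+23.20)/2 × 0.5 = 12.2325
  [5.75→6.75]: (23.20+18.84)/2 × 1 = 21.02
  [6.75→8.75]: (18.84+12.42)/2 × 2 = 31.26
  Sum = 227.90375 mcg/mL·h

AUC = 228 mcg/mL·h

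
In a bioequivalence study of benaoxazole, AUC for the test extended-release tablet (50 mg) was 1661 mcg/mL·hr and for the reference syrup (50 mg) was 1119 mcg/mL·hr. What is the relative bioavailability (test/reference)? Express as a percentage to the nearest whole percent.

F_rel = 148%

F_rel = (AUC_test/D_test) / (AUC_ref/D_ref)
      = (1661/50) / (1119/50)
      = 33.22 / 22.38 = 1.4844 = 148.44%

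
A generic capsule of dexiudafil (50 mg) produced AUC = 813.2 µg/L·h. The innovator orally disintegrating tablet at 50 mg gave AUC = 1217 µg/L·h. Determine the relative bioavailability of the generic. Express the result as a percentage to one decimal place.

F_rel = (AUC_test/D_test) / (AUC_ref/D_ref)
      = (813.2/50) / (1217/50)
      = 16.264 / 24.34 = 0.6682 = 66.82%

F_rel = 66.8%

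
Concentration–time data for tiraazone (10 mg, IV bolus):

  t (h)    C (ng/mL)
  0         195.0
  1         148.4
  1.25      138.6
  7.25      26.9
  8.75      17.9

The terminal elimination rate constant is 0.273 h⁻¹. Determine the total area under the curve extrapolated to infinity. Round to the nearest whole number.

Trapezoidal AUC_0→8.75:
  [0→1]: (195.0+148.4)/2 × 1 = 171.7
  [1→1.25]: (148.4+138.6)/2 × 0.25 = 35.875
  [1.25→7.25]: (138.6+26.9)/2 × 6 = 496.5
  [7.25→8.75]: (26.9+17.9)/2 × 1.5 = 33.6
  Sum = 737.675 ng/mL·h
Extrapolated tail: C_last / k_e = 17.9 / 0.273 = 65.568
AUC_0→∞ = 737.675 + 65.568 = 803.243 ng/mL·h

AUC = 803 ng/mL·h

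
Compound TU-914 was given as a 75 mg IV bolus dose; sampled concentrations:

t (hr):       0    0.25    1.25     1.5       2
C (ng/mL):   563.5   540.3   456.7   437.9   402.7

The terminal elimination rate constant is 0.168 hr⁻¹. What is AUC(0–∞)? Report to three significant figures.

AUC = 3360 ng/mL·hr

Trapezoidal AUC_0→2:
  [0→0.25]: (563.5+540.3)/2 × 0.25 = 137.975
  [0.25→1.25]: (540.3+456.7)/2 × 1 = 498.5
  [1.25→1.5]: (456.7+437.9)/2 × 0.25 = 111.825
  [1.5→2]: (437.9+402.7)/2 × 0.5 = 210.15
  Sum = 958.45 ng/mL·hr
Extrapolated tail: C_last / k_e = 402.7 / 0.168 = 2397.024
AUC_0→∞ = 958.45 + 2397.024 = 3355.474 ng/mL·hr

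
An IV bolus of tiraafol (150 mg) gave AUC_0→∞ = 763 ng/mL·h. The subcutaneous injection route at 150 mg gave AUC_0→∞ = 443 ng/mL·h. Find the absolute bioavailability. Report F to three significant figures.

F = (AUC_ev / D_ev) / (AUC_iv / D_iv)
  = (443/150) / (763/150)
  = 2.95333 / 5.08667 = 0.5806

F = 0.581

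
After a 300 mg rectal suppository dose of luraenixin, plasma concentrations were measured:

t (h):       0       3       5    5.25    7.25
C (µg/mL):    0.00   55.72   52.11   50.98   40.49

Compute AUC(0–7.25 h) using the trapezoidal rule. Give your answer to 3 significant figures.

AUC = 296 µg/mL·h

Trapezoidal AUC_0→7.25:
  [0→3]: (0.00+55.72)/2 × 3 = 83.58
  [3→5]: (55.72+52.11)/2 × 2 = 107.83
  [5→5.25]: (52.11+50.98)/2 × 0.25 = 12.88625
  [5.25→7.25]: (50.98+40.49)/2 × 2 = 91.47
  Sum = 295.76625 µg/mL·h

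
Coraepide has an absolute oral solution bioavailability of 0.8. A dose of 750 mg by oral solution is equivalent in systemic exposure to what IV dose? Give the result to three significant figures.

D_iv = 600 mg

Systemic exposure from an extravascular dose = F × D_ev, so the equivalent IV dose is F × D_ev.
D_iv = F × D_ev = 0.8 × 750 = 600 mg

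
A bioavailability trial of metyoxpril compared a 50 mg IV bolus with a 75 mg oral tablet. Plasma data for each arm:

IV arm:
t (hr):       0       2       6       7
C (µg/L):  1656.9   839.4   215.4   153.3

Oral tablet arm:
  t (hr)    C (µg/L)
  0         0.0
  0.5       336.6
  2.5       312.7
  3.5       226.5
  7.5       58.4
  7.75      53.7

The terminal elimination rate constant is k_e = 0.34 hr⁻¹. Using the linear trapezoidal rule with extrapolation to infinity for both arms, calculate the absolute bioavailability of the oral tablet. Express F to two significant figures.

F = 0.22

Trapezoidal AUC_0→7 (IV):
  [0→2]: (1656.9+839.4)/2 × 2 = 2496.3
  [2→6]: (839.4+215.4)/2 × 4 = 2109.6
  [6→7]: (215.4+153.3)/2 × 1 = 184.35
  Sum = 4790.25 µg/L·hr
IV tail: 153.3/0.34 = 450.882; AUC_iv,0→∞ = 4790.25 + 450.882 = 5241.132 µg/L·hr
Trapezoidal AUC_0→7.75 (oral tablet):
  [0→0.5]: (0.0+336.6)/2 × 0.5 = 84.15
  [0.5→2.5]: (336.6+312.7)/2 × 2 = 649.3
  [2.5→3.5]: (312.7+226.5)/2 × 1 = 269.6
  [3.5→7.5]: (226.5+58.4)/2 × 4 = 569.8
  [7.5→7.75]: (58.4+53.7)/2 × 0.25 = 14.0125
  Sum = 1586.8625 µg/L·hr
oral tablet tail: 53.7/0.34 = 157.941; AUC_ev,0→∞ = 1586.8625 + 157.941 = 1744.8035 µg/L·hr
F = (AUC_ev/D_ev)/(AUC_iv/D_iv) = (1744.8035/75)/(5241.132/50) = 23.264/104.82264 = 0.2219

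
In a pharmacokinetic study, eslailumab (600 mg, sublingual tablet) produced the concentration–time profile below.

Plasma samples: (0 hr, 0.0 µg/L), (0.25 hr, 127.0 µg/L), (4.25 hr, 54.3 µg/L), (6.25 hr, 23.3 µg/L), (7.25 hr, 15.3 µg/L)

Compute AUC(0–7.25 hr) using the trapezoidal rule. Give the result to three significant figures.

AUC = 475 µg/L·hr

Trapezoidal AUC_0→7.25:
  [0→0.25]: (0.0+127.0)/2 × 0.25 = 15.875
  [0.25→4.25]: (127.0+54.3)/2 × 4 = 362.6
  [4.25→6.25]: (54.3+23.3)/2 × 2 = 77.6
  [6.25→7.25]: (23.3+15.3)/2 × 1 = 19.3
  Sum = 475.375 µg/L·hr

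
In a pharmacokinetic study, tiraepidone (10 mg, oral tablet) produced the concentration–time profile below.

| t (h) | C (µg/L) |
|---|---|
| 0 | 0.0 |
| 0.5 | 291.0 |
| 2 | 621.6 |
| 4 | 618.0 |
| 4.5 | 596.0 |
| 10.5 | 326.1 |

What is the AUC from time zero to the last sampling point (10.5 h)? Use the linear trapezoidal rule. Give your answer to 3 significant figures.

AUC = 5070 µg/L·h

Trapezoidal AUC_0→10.5:
  [0→0.5]: (0.0+291.0)/2 × 0.5 = 72.75
  [0.5→2]: (291.0+621.6)/2 × 1.5 = 684.45
  [2→4]: (621.6+618.0)/2 × 2 = 1239.6
  [4→4.5]: (618.0+596.0)/2 × 0.5 = 303.5
  [4.5→10.5]: (596.0+326.1)/2 × 6 = 2766.3
  Sum = 5066.6 µg/L·h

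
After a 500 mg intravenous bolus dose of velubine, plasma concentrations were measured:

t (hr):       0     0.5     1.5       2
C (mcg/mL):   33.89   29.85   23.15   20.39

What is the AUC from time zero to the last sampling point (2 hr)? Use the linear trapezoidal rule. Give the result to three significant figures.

AUC = 53.3 mcg/mL·hr

Trapezoidal AUC_0→2:
  [0→0.5]: (33.89+29.85)/2 × 0.5 = 15.935
  [0.5→1.5]: (29.85+23.15)/2 × 1 = 26.5
  [1.5→2]: (23.15+20.39)/2 × 0.5 = 10.885
  Sum = 53.32 mcg/mL·hr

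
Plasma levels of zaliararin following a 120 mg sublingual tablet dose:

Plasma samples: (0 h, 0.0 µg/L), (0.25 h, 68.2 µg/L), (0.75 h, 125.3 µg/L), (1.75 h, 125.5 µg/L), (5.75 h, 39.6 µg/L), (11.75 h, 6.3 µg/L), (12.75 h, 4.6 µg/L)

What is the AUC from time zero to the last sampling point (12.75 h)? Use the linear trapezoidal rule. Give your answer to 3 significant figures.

AUC = 656 µg/L·h

Trapezoidal AUC_0→12.75:
  [0→0.25]: (0.0+68.2)/2 × 0.25 = 8.525
  [0.25→0.75]: (68.2+125.3)/2 × 0.5 = 48.375
  [0.75→1.75]: (125.3+125.5)/2 × 1 = 125.4
  [1.75→5.75]: (125.5+39.6)/2 × 4 = 330.2
  [5.75→11.75]: (39.6+6.3)/2 × 6 = 137.7
  [11.75→12.75]: (6.3+4.6)/2 × 1 = 5.45
  Sum = 655.65 µg/L·h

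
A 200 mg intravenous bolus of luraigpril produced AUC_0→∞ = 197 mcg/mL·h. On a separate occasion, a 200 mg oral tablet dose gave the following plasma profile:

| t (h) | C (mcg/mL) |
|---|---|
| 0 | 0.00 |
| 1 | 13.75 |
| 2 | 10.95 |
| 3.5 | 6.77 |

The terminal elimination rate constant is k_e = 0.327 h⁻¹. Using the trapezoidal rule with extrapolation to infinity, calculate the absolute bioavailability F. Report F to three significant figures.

F = 0.270

Trapezoidal AUC_0→3.5 (oral tablet):
  [0→1]: (0.00+13.75)/2 × 1 = 6.875
  [1→2]: (13.75+10.95)/2 × 1 = 12.35
  [2→3.5]: (10.95+6.77)/2 × 1.5 = 13.29
  Sum = 32.515 mcg/mL·h
Tail: C_last/k_e = 6.77/0.327 = 20.703
AUC_0→∞ (oral tablet) = 32.515 + 20.703 = 53.218 mcg/mL·h
F = (AUC_ev/D_ev)/(AUC_iv/D_iv) = (53.218/200)/(197/200) = 0.26609/0.985 = 0.2701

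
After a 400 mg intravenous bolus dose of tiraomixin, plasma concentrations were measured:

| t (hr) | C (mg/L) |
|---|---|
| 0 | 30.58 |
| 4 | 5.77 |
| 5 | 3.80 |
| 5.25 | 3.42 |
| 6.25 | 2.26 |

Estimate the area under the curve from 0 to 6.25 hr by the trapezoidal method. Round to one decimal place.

AUC = 81.2 mg/L·hr

Trapezoidal AUC_0→6.25:
  [0→4]: (30.58+5.77)/2 × 4 = 72.7
  [4→5]: (5.77+3.80)/2 × 1 = 4.785
  [5→5.25]: (3.80+3.42)/2 × 0.25 = 0.9025
  [5.25→6.25]: (3.42+2.26)/2 × 1 = 2.84
  Sum = 81.2275 mg/L·hr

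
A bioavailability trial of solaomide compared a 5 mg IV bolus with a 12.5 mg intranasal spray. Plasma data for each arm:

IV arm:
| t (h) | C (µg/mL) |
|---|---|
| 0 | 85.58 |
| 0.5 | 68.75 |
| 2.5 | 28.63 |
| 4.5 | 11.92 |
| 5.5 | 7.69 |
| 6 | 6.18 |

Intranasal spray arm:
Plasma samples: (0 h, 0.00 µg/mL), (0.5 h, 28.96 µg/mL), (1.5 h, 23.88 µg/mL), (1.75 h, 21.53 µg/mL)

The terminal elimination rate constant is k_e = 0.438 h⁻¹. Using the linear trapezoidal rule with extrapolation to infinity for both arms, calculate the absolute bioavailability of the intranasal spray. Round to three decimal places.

F = 0.174

Trapezoidal AUC_0→6 (IV):
  [0→0.5]: (85.58+68.75)/2 × 0.5 = 38.5825
  [0.5→2.5]: (68.75+28.63)/2 × 2 = 97.38
  [2.5→4.5]: (28.63+11.92)/2 × 2 = 40.55
  [4.5→5.5]: (11.92+7.69)/2 × 1 = 9.805
  [5.5→6]: (7.69+6.18)/2 × 0.5 = 3.4675
  Sum = 189.785 µg/mL·h
IV tail: 6.18/0.438 = 14.110; AUC_iv,0→∞ = 189.785 + 14.110 = 203.895 µg/mL·h
Trapezoidal AUC_0→1.75 (intranasal spray):
  [0→0.5]: (0.00+28.96)/2 × 0.5 = 7.24
  [0.5→1.5]: (28.96+23.88)/2 × 1 = 26.42
  [1.5→1.75]: (23.88+21.53)/2 × 0.25 = 5.67625
  Sum = 39.33625 µg/mL·h
intranasal spray tail: 21.53/0.438 = 49.155; AUC_ev,0→∞ = 39.33625 + 49.155 = 88.49125 µg/mL·h
F = (AUC_ev/D_ev)/(AUC_iv/D_iv) = (88.49125/12.5)/(203.895/5) = 7.0793/40.779 = 0.1736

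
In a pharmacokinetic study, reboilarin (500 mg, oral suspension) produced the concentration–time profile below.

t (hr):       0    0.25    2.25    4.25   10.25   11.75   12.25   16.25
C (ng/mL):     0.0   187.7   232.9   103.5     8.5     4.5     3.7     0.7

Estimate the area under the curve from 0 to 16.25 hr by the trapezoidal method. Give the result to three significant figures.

AUC = 1140 ng/mL·hr

Trapezoidal AUC_0→16.25:
  [0→0.25]: (0.0+187.7)/2 × 0.25 = 23.4625
  [0.25→2.25]: (187.7+232.9)/2 × 2 = 420.6
  [2.25→4.25]: (232.9+103.5)/2 × 2 = 336.4
  [4.25→10.25]: (103.5+8.5)/2 × 6 = 336.0
  [10.25→11.75]: (8.5+4.5)/2 × 1.5 = 9.75
  [11.75→12.25]: (4.5+3.7)/2 × 0.5 = 2.05
  [12.25→16.25]: (3.7+0.7)/2 × 4 = 8.8
  Sum = 1137.0625 ng/mL·hr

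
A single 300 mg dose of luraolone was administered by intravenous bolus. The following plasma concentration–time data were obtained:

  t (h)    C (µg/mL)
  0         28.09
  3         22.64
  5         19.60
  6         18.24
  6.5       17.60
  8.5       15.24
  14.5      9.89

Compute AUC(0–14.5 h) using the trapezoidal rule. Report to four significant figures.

AUC = 254.4 µg/mL·h

Trapezoidal AUC_0→14.5:
  [0→3]: (28.09+22.64)/2 × 3 = 76.095
  [3→5]: (22.64+19.60)/2 × 2 = 42.24
  [5→6]: (19.60+18.24)/2 × 1 = 18.92
  [6→6.5]: (18.24+17.60)/2 × 0.5 = 8.96
  [6.5→8.5]: (17.60+15.24)/2 × 2 = 32.84
  [8.5→14.5]: (15.24+9.89)/2 × 6 = 75.39
  Sum = 254.445 µg/mL·h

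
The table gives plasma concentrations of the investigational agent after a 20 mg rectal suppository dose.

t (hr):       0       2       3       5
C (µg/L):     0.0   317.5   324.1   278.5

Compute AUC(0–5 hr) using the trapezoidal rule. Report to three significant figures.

Trapezoidal AUC_0→5:
  [0→2]: (0.0+317.5)/2 × 2 = 317.5
  [2→3]: (317.5+324.1)/2 × 1 = 320.8
  [3→5]: (324.1+278.5)/2 × 2 = 602.6
  Sum = 1240.9 µg/L·hr

AUC = 1240 µg/L·hr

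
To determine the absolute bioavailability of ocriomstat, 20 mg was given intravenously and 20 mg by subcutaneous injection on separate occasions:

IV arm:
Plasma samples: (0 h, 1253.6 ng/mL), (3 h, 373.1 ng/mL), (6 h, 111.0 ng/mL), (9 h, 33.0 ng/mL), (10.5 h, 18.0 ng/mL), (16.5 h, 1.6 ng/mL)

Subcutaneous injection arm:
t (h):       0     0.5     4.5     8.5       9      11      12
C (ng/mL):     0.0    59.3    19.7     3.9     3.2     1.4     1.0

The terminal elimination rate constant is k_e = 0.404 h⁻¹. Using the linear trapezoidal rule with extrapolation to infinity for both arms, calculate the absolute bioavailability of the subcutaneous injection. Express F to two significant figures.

F = 0.066

Trapezoidal AUC_0→16.5 (IV):
  [0→3]: (1253.6+373.1)/2 × 3 = 2440.05
  [3→6]: (373.1+111.0)/2 × 3 = 726.15
  [6→9]: (111.0+33.0)/2 × 3 = 216.0
  [9→10.5]: (33.0+18.0)/2 × 1.5 = 38.25
  [10.5→16.5]: (18.0+1.6)/2 × 6 = 58.8
  Sum = 3479.25 ng/mL·h
IV tail: 1.6/0.404 = 3.960; AUC_iv,0→∞ = 3479.25 + 3.960 = 3483.21 ng/mL·h
Trapezoidal AUC_0→12 (subcutaneous injection):
  [0→0.5]: (0.0+59.3)/2 × 0.5 = 14.825
  [0.5→4.5]: (59.3+19.7)/2 × 4 = 158.0
  [4.5→8.5]: (19.7+3.9)/2 × 4 = 47.2
  [8.5→9]: (3.9+3.2)/2 × 0.5 = 1.775
  [9→11]: (3.2+1.4)/2 × 2 = 4.6
  [11→12]: (1.4+1.0)/2 × 1 = 1.2
  Sum = 227.6 ng/mL·h
subcutaneous injection tail: 1.0/0.404 = 2.475; AUC_ev,0→∞ = 227.6 + 2.475 = 230.075 ng/mL·h
F = (AUC_ev/D_ev)/(AUC_iv/D_iv) = (230.075/20)/(3483.21/20) = 11.50375/174.1605 = 0.0661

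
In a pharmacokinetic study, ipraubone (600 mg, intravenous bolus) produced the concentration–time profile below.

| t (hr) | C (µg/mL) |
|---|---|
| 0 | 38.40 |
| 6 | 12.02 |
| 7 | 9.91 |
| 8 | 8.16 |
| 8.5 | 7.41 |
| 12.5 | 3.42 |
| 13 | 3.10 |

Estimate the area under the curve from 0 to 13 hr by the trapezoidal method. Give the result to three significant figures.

AUC = 198 µg/mL·hr

Trapezoidal AUC_0→13:
  [0→6]: (38.40+12.02)/2 × 6 = 151.26
  [6→7]: (12.02+9.91)/2 × 1 = 10.965
  [7→8]: (9.91+8.16)/2 × 1 = 9.035
  [8→8.5]: (8.16+7.41)/2 × 0.5 = 3.8925
  [8.5→12.5]: (7.41+3.42)/2 × 4 = 21.66
  [12.5→13]: (3.42+3.10)/2 × 0.5 = 1.63
  Sum = 198.4425 µg/mL·hr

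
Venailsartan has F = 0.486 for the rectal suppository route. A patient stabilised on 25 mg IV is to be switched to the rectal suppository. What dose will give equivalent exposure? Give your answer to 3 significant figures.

For equal systemic exposure: F × D_ev = D_iv
D_ev = D_iv / F = 25 / 0.486 = 51.4403 mg

D_rectal = 51.4 mg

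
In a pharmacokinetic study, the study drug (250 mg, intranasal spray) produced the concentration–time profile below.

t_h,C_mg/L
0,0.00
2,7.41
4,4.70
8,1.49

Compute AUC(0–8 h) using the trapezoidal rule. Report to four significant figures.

Trapezoidal AUC_0→8:
  [0→2]: (0.00+7.41)/2 × 2 = 7.41
  [2→4]: (7.41+4.70)/2 × 2 = 12.11
  [4→8]: (4.70+1.49)/2 × 4 = 12.38
  Sum = 31.9 mg/L·h

AUC = 31.90 mg/L·h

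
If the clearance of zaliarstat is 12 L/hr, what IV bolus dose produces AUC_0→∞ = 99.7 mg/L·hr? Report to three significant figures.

Dose = 1200 mg

Dose_iv = CL × AUC_0→∞
     = 12 × 99.7 = 1196.4 mg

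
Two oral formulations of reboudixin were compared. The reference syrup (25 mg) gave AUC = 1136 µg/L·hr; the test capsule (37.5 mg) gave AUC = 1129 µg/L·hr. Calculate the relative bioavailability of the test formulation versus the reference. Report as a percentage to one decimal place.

F_rel = 66.3%

F_rel = (AUC_test/D_test) / (AUC_ref/D_ref)
      = (1129/37.5) / (1136/25)
      = 30.1067 / 45.44 = 0.6626 = 66.26%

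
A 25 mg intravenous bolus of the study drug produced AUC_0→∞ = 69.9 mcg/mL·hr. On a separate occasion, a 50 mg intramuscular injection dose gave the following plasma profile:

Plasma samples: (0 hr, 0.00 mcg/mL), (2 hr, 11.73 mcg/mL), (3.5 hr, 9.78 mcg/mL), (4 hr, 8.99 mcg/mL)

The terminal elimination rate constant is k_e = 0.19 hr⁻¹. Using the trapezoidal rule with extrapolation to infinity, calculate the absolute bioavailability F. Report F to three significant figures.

Trapezoidal AUC_0→4 (intramuscular injection):
  [0→2]: (0.00+11.73)/2 × 2 = 11.73
  [2→3.5]: (11.73+9.78)/2 × 1.5 = 16.1325
  [3.5→4]: (9.78+8.99)/2 × 0.5 = 4.6925
  Sum = 32.555 mcg/mL·hr
Tail: C_last/k_e = 8.99/0.19 = 47.316
AUC_0→∞ (intramuscular injection) = 32.555 + 47.316 = 79.871 mcg/mL·hr
F = (AUC_ev/D_ev)/(AUC_iv/D_iv) = (79.871/50)/(69.9/25) = 1.59742/2.796 = 0.5713

F = 0.571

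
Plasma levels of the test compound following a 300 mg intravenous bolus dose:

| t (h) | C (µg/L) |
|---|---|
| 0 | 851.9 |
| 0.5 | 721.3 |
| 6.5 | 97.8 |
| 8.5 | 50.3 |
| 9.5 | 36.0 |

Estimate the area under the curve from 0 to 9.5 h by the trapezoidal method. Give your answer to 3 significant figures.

Trapezoidal AUC_0→9.5:
  [0→0.5]: (851.9+721.3)/2 × 0.5 = 393.3
  [0.5→6.5]: (721.3+97.8)/2 × 6 = 2457.3
  [6.5→8.5]: (97.8+50.3)/2 × 2 = 148.1
  [8.5→9.5]: (50.3+36.0)/2 × 1 = 43.15
  Sum = 3041.85 µg/L·h

AUC = 3040 µg/L·h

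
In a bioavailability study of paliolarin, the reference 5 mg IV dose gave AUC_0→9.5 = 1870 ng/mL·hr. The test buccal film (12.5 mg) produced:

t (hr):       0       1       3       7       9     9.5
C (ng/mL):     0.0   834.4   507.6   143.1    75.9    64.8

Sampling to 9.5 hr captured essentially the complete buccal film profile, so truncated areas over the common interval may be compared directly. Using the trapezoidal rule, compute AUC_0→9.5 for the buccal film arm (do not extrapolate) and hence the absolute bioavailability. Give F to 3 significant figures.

F = 0.709

Trapezoidal AUC_0→9.5 (buccal film):
  [0→1]: (0.0+834.4)/2 × 1 = 417.2
  [1→3]: (834.4+507.6)/2 × 2 = 1342.0
  [3→7]: (507.6+143.1)/2 × 4 = 1301.4
  [7→9]: (143.1+75.9)/2 × 2 = 219.0
  [9→9.5]: (75.9+64.8)/2 × 0.5 = 35.175
  Sum = 3314.775 ng/mL·hr
F = (AUC_ev/D_ev)/(AUC_iv/D_iv) = (3314.775/12.5)/(1870/5) = 265.182/374 = 0.7090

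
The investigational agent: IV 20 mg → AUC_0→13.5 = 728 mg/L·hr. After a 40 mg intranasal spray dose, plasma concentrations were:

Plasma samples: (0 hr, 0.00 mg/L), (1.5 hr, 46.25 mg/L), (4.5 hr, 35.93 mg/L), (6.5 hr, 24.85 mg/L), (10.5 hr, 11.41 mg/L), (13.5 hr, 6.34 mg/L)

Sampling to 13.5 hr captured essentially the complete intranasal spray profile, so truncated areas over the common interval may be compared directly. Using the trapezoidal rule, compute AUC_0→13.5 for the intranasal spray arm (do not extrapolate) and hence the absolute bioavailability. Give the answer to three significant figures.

F = 0.218

Trapezoidal AUC_0→13.5 (intranasal spray):
  [0→1.5]: (0.00+46.25)/2 × 1.5 = 34.6875
  [1.5→4.5]: (46.25+35.93)/2 × 3 = 123.27
  [4.5→6.5]: (35.93+24.85)/2 × 2 = 60.78
  [6.5→10.5]: (24.85+11.41)/2 × 4 = 72.52
  [10.5→13.5]: (11.41+6.34)/2 × 3 = 26.625
  Sum = 317.8825 mg/L·hr
F = (AUC_ev/D_ev)/(AUC_iv/D_iv) = (317.8825/40)/(728/20) = 7.9470625/36.4 = 0.2183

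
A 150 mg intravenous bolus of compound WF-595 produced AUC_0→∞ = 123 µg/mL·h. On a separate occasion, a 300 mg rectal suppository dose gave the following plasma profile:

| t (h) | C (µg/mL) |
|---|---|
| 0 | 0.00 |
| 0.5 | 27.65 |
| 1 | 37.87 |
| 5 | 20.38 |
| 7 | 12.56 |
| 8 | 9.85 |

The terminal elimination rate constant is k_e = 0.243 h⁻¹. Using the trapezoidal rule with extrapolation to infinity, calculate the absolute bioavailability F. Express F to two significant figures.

F = 0.91

Trapezoidal AUC_0→8 (rectal suppository):
  [0→0.5]: (0.00+27.65)/2 × 0.5 = 6.9125
  [0.5→1]: (27.65+37.87)/2 × 0.5 = 16.38
  [1→5]: (37.87+20.38)/2 × 4 = 116.5
  [5→7]: (20.38+12.56)/2 × 2 = 32.94
  [7→8]: (12.56+9.85)/2 × 1 = 11.205
  Sum = 183.9375 µg/mL·h
Tail: C_last/k_e = 9.85/0.243 = 40.535
AUC_0→∞ (rectal suppository) = 183.9375 + 40.535 = 224.4725 µg/mL·h
F = (AUC_ev/D_ev)/(AUC_iv/D_iv) = (224.4725/300)/(123/150) = 0.748242/0.82 = 0.9125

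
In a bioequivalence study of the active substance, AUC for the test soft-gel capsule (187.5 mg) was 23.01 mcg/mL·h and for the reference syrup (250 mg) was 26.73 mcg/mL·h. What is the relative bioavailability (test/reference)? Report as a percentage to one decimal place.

F_rel = (AUC_test/D_test) / (AUC_ref/D_ref)
      = (23.01/187.5) / (26.73/250)
      = 0.12272 / 0.10692 = 1.1478 = 114.78%

F_rel = 114.8%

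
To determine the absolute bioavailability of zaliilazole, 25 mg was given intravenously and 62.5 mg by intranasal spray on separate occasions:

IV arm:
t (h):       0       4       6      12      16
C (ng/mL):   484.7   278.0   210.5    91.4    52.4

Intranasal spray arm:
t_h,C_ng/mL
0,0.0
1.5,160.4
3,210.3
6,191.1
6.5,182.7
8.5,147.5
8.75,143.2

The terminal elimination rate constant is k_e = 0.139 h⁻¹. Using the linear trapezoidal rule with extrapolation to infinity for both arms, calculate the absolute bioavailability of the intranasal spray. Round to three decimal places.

Trapezoidal AUC_0→16 (IV):
  [0→4]: (484.7+278.0)/2 × 4 = 1525.4
  [4→6]: (278.0+210.5)/2 × 2 = 488.5
  [6→12]: (210.5+91.4)/2 × 6 = 905.7
  [12→16]: (91.4+52.4)/2 × 4 = 287.6
  Sum = 3207.2 ng/mL·h
IV tail: 52.4/0.139 = 376.978; AUC_iv,0→∞ = 3207.2 + 376.978 = 3584.178 ng/mL·h
Trapezoidal AUC_0→8.75 (intranasal spray):
  [0→1.5]: (0.0+160.4)/2 × 1.5 = 120.3
  [1.5→3]: (160.4+210.3)/2 × 1.5 = 278.025
  [3→6]: (210.3+191.1)/2 × 3 = 602.1
  [6→6.5]: (191.1+182.7)/2 × 0.5 = 93.45
  [6.5→8.5]: (182.7+147.5)/2 × 2 = 330.2
  [8.5→8.75]: (147.5+143.2)/2 × 0.25 = 36.3375
  Sum = 1460.4125 ng/mL·h
intranasal spray tail: 143.2/0.139 = 1030.216; AUC_ev,0→∞ = 1460.4125 + 1030.216 = 2490.6285 ng/mL·h
F = (AUC_ev/D_ev)/(AUC_iv/D_iv) = (2490.6285/62.5)/(3584.178/25) = 39.850056/143.36712 = 0.2780

F = 0.278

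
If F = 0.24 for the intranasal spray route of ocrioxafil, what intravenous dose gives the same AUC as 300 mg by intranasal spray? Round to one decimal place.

Systemic exposure from an extravascular dose = F × D_ev, so the equivalent IV dose is F × D_ev.
D_iv = F × D_ev = 0.24 × 300 = 72 mg

D_iv = 72.0 mg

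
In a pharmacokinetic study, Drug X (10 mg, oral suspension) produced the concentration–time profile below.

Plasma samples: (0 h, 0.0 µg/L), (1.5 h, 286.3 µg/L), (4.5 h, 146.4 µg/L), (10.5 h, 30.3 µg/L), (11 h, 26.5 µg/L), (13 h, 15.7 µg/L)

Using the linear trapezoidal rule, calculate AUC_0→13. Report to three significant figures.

AUC = 1450 µg/L·h

Trapezoidal AUC_0→13:
  [0→1.5]: (0.0+286.3)/2 × 1.5 = 214.725
  [1.5→4.5]: (286.3+146.4)/2 × 3 = 649.05
  [4.5→10.5]: (146.4+30.3)/2 × 6 = 530.1
  [10.5→11]: (30.3+26.5)/2 × 0.5 = 14.2
  [11→13]: (26.5+15.7)/2 × 2 = 42.2
  Sum = 1450.275 µg/L·h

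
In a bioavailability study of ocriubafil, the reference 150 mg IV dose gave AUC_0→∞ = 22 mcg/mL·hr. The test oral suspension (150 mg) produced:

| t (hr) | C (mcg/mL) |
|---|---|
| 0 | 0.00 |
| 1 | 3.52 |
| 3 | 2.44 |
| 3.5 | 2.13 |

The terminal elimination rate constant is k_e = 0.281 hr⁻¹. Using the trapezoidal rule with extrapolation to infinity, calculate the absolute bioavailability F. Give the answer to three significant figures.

Trapezoidal AUC_0→3.5 (oral suspension):
  [0→1]: (0.00+3.52)/2 × 1 = 1.76
  [1→3]: (3.52+2.44)/2 × 2 = 5.96
  [3→3.5]: (2.44+2.13)/2 × 0.5 = 1.1425
  Sum = 8.8625 mcg/mL·hr
Tail: C_last/k_e = 2.13/0.281 = 7.580
AUC_0→∞ (oral suspension) = 8.8625 + 7.580 = 16.4425 mcg/mL·hr
F = (AUC_ev/D_ev)/(AUC_iv/D_iv) = (16.4425/150)/(22/150) = 0.109617/0.146667 = 0.7474

F = 0.747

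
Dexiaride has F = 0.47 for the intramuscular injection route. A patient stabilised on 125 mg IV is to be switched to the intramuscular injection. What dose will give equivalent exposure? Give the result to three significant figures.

For equal systemic exposure: F × D_ev = D_iv
D_ev = D_iv / F = 125 / 0.47 = 265.957 mg

D_intramuscular = 266 mg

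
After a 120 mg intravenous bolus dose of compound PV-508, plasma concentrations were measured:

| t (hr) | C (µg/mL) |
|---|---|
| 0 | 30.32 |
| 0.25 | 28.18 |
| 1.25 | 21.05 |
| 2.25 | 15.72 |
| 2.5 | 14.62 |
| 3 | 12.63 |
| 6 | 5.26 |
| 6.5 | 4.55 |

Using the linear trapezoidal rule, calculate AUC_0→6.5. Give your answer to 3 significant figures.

AUC = 90.2 µg/mL·hr

Trapezoidal AUC_0→6.5:
  [0→0.25]: (30.32+28.18)/2 × 0.25 = 7.3125
  [0.25→1.25]: (28.18+21.05)/2 × 1 = 24.615
  [1.25→2.25]: (21.05+15.72)/2 × 1 = 18.385
  [2.25→2.5]: (15.72+14.62)/2 × 0.25 = 3.7925
  [2.5→3]: (14.62+12.63)/2 × 0.5 = 6.8125
  [3→6]: (12.63+5.26)/2 × 3 = 26.835
  [6→6.5]: (5.26+4.55)/2 × 0.5 = 2.4525
  Sum = 90.205 µg/mL·hr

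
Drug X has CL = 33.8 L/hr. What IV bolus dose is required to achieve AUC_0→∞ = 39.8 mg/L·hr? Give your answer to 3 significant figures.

Dose = 1350 mg

Dose_iv = CL × AUC_0→∞
     = 33.8 × 39.8 = 1345.24 mg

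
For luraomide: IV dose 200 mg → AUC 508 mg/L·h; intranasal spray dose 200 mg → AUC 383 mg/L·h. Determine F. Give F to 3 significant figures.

F = 0.754

F = (AUC_ev / D_ev) / (AUC_iv / D_iv)
  = (383/200) / (508/200)
  = 1.915 / 2.54 = 0.7539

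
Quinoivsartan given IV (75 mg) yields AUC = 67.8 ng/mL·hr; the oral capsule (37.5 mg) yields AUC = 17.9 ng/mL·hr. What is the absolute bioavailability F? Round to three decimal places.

F = (AUC_ev / D_ev) / (AUC_iv / D_iv)
  = (17.9/37.5) / (67.8/75)
  = 0.477333 / 0.904 = 0.5280

F = 0.528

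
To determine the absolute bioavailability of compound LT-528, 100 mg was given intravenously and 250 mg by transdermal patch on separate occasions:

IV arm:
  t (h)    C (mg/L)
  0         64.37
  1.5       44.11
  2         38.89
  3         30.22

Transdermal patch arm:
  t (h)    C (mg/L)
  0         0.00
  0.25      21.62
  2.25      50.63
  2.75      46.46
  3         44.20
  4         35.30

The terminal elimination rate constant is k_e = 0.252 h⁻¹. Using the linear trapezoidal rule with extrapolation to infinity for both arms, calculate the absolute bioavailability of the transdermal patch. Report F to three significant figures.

F = 0.453

Trapezoidal AUC_0→3 (IV):
  [0→1.5]: (64.37+44.11)/2 × 1.5 = 81.36
  [1.5→2]: (44.11+38.89)/2 × 0.5 = 20.75
  [2→3]: (38.89+30.22)/2 × 1 = 34.555
  Sum = 136.665 mg/L·h
IV tail: 30.22/0.252 = 119.921; AUC_iv,0→∞ = 136.665 + 119.921 = 256.586 mg/L·h
Trapezoidal AUC_0→4 (transdermal patch):
  [0→0.25]: (0.00+21.62)/2 × 0.25 = 2.7025
  [0.25→2.25]: (21.62+50.63)/2 × 2 = 72.25
  [2.25→2.75]: (50.63+46.46)/2 × 0.5 = 24.2725
  [2.75→3]: (46.46+44.20)/2 × 0.25 = 11.3325
  [3→4]: (44.20+35.30)/2 × 1 = 39.75
  Sum = 150.3075 mg/L·h
transdermal patch tail: 35.30/0.252 = 140.079; AUC_ev,0→∞ = 150.3075 + 140.079 = 290.3865 mg/L·h
F = (AUC_ev/D_ev)/(AUC_iv/D_iv) = (290.3865/250)/(256.586/100) = 1.161546/2.56586 = 0.4527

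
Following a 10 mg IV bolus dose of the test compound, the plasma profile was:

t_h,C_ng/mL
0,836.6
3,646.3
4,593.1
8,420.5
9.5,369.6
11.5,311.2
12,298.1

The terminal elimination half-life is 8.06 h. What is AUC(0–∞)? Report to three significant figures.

AUC = 9760 ng/mL·h

Trapezoidal AUC_0→12:
  [0→3]: (836.6+646.3)/2 × 3 = 2224.35
  [3→4]: (646.3+593.1)/2 × 1 = 619.7
  [4→8]: (593.1+420.5)/2 × 4 = 2027.2
  [8→9.5]: (420.5+369.6)/2 × 1.5 = 592.575
  [9.5→11.5]: (369.6+311.2)/2 × 2 = 680.8
  [11.5→12]: (311.2+298.1)/2 × 0.5 = 152.325
  Sum = 6296.95 ng/mL·h
k_e = ln2 / t½ = 0.693147 / 8.06 = 0.0860 h^-1
Extrapolated tail: C_last / k_e = 298.1 / 0.086 = 3466.279
AUC_0→∞ = 6296.95 + 3466.279 = 9763.229 ng/mL·h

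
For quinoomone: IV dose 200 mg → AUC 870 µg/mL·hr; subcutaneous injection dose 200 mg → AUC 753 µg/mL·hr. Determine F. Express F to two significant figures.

F = 0.87

F = (AUC_ev / D_ev) / (AUC_iv / D_iv)
  = (753/200) / (870/200)
  = 3.765 / 4.35 = 0.8655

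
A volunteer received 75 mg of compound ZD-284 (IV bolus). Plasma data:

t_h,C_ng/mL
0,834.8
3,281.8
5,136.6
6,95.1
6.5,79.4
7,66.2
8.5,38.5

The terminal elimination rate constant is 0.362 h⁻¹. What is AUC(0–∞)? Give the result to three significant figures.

AUC = 2470 ng/mL·h

Trapezoidal AUC_0→8.5:
  [0→3]: (834.8+281.8)/2 × 3 = 1674.9
  [3→5]: (281.8+136.6)/2 × 2 = 418.4
  [5→6]: (136.6+95.1)/2 × 1 = 115.85
  [6→6.5]: (95.1+79.4)/2 × 0.5 = 43.625
  [6.5→7]: (79.4+66.2)/2 × 0.5 = 36.4
  [7→8.5]: (66.2+38.5)/2 × 1.5 = 78.525
  Sum = 2367.7 ng/mL·h
Extrapolated tail: C_last / k_e = 38.5 / 0.362 = 106.354
AUC_0→∞ = 2367.7 + 106.354 = 2474.054 ng/mL·h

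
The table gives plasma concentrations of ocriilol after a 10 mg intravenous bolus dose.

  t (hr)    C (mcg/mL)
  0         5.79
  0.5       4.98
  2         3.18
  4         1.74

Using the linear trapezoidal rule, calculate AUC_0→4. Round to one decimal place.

Trapezoidal AUC_0→4:
  [0→0.5]: (5.79+4.98)/2 × 0.5 = 2.6925
  [0.5→2]: (4.98+3.18)/2 × 1.5 = 6.12
  [2→4]: (3.18+1.74)/2 × 2 = 4.92
  Sum = 13.7325 mcg/mL·hr

AUC = 13.7 mcg/mL·hr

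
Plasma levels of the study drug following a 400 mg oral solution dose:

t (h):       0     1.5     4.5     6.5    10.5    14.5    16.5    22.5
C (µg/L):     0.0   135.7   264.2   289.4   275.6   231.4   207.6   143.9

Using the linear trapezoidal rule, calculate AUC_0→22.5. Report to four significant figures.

AUC = 4893 µg/L·h

Trapezoidal AUC_0→22.5:
  [0→1.5]: (0.0+135.7)/2 × 1.5 = 101.775
  [1.5→4.5]: (135.7+264.2)/2 × 3 = 599.85
  [4.5→6.5]: (264.2+289.4)/2 × 2 = 553.6
  [6.5→10.5]: (289.4+275.6)/2 × 4 = 1130.0
  [10.5→14.5]: (275.6+231.4)/2 × 4 = 1014.0
  [14.5→16.5]: (231.4+207.6)/2 × 2 = 439.0
  [16.5→22.5]: (207.6+143.9)/2 × 6 = 1054.5
  Sum = 4892.725 µg/L·h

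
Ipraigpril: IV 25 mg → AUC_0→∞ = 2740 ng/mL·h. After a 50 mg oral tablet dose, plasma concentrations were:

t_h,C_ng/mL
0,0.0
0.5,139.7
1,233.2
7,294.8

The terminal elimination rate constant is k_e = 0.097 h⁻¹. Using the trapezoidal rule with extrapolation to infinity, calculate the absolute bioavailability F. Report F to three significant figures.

Trapezoidal AUC_0→7 (oral tablet):
  [0→0.5]: (0.0+139.7)/2 × 0.5 = 34.925
  [0.5→1]: (139.7+233.2)/2 × 0.5 = 93.225
  [1→7]: (233.2+294.8)/2 × 6 = 1584.0
  Sum = 1712.15 ng/mL·h
Tail: C_last/k_e = 294.8/0.097 = 3039.175
AUC_0→∞ (oral tablet) = 1712.15 + 3039.175 = 4751.325 ng/mL·h
F = (AUC_ev/D_ev)/(AUC_iv/D_iv) = (4751.325/50)/(2740/25) = 95.0265/109.6 = 0.8670

F = 0.867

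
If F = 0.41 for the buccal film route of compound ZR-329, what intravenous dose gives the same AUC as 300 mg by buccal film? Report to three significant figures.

D_iv = 123 mg

Systemic exposure from an extravascular dose = F × D_ev, so the equivalent IV dose is F × D_ev.
D_iv = F × D_ev = 0.41 × 300 = 123 mg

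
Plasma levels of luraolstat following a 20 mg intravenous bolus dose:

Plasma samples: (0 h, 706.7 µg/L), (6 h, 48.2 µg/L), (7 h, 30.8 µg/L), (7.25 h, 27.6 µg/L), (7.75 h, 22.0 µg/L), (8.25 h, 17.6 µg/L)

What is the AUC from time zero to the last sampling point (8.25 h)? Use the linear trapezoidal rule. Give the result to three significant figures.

Trapezoidal AUC_0→8.25:
  [0→6]: (706.7+48.2)/2 × 6 = 2264.7
  [6→7]: (48.2+30.8)/2 × 1 = 39.5
  [7→7.25]: (30.8+27.6)/2 × 0.25 = 7.3
  [7.25→7.75]: (27.6+22.0)/2 × 0.5 = 12.4
  [7.75→8.25]: (22.0+17.6)/2 × 0.5 = 9.9
  Sum = 2333.8 µg/L·h

AUC = 2330 µg/L·h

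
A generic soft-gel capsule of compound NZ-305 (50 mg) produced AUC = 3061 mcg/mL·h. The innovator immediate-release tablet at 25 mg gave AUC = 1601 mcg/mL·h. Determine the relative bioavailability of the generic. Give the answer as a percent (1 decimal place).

F_rel = 95.6%

F_rel = (AUC_test/D_test) / (AUC_ref/D_ref)
      = (3061/50) / (1601/25)
      = 61.22 / 64.04 = 0.9560 = 95.60%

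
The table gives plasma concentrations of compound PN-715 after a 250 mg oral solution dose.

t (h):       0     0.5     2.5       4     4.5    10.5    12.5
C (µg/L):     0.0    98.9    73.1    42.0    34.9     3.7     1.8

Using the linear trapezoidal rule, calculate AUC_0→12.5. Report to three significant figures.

AUC = 424 µg/L·h

Trapezoidal AUC_0→12.5:
  [0→0.5]: (0.0+98.9)/2 × 0.5 = 24.725
  [0.5→2.5]: (98.9+73.1)/2 × 2 = 172.0
  [2.5→4]: (73.1+42.0)/2 × 1.5 = 86.325
  [4→4.5]: (42.0+34.9)/2 × 0.5 = 19.225
  [4.5→10.5]: (34.9+3.7)/2 × 6 = 115.8
  [10.5→12.5]: (3.7+1.8)/2 × 2 = 5.5
  Sum = 423.575 µg/L·h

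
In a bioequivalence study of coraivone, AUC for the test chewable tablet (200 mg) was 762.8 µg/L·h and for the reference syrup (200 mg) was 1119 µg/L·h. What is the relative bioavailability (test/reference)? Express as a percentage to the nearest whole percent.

F_rel = 68%

F_rel = (AUC_test/D_test) / (AUC_ref/D_ref)
      = (762.8/200) / (1119/200)
      = 3.814 / 5.595 = 0.6817 = 68.17%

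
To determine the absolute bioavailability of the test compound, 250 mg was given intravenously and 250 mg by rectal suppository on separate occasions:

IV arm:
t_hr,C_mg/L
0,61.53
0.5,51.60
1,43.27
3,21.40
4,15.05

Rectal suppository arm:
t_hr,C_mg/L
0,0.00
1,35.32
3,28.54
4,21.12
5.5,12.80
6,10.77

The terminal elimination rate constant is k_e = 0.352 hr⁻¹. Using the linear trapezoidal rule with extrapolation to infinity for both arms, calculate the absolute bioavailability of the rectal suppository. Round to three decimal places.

F = 0.947

Trapezoidal AUC_0→4 (IV):
  [0→0.5]: (61.53+51.60)/2 × 0.5 = 28.2825
  [0.5→1]: (51.60+43.27)/2 × 0.5 = 23.7175
  [1→3]: (43.27+21.40)/2 × 2 = 64.67
  [3→4]: (21.40+15.05)/2 × 1 = 18.225
  Sum = 134.895 mg/L·hr
IV tail: 15.05/0.352 = 42.756; AUC_iv,0→∞ = 134.895 + 42.756 = 177.651 mg/L·hr
Trapezoidal AUC_0→6 (rectal suppository):
  [0→1]: (0.00+35.32)/2 × 1 = 17.66
  [1→3]: (35.32+28.54)/2 × 2 = 63.86
  [3→4]: (28.54+21.12)/2 × 1 = 24.83
  [4→5.5]: (21.12+12.80)/2 × 1.5 = 25.44
  [5.5→6]: (12.80+10.77)/2 × 0.5 = 5.8925
  Sum = 137.6825 mg/L·hr
rectal suppository tail: 10.77/0.352 = 30.597; AUC_ev,0→∞ = 137.6825 + 30.597 = 168.2795 mg/L·hr
F = (AUC_ev/D_ev)/(AUC_iv/D_iv) = (168.2795/250)/(177.651/250) = 0.673118/0.710604 = 0.9472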